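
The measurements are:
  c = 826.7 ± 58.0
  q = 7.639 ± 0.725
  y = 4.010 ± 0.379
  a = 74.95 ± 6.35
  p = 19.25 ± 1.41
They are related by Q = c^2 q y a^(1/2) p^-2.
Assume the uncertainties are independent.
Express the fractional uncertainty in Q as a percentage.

24.7%

Each factor contributes (exponent × relative error)² to (δQ/Q)²:
  (2·δc/c)² = (2×0.0702)² = 0.0197;  (1·δq/q)² = (1×0.0949)² = 0.00901;  (1·δy/y)² = (1×0.0945)² = 0.00893;  (½·δa/a)² = (0.5×0.0847)² = 0.00179;  (-2·δp/p)² = (-2×0.0732)² = 0.0215
δQ/Q = √(0.0609) = 0.247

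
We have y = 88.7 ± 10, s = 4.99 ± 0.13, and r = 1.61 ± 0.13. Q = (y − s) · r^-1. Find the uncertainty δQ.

7.50

Let u = y − s = 83.7. δu = √(δy² + δs²) = √(100 + 0.0169) = 10.0, so δu/u = 0.119.
Q is then a monomial in u, r:
δQ/Q = √((δu/u)² + (-1·δr/r)²) = √(0.0143 + 0.00652) = 0.144
Q = 52.0, so δQ = 0.144 × 52.0 = 7.50.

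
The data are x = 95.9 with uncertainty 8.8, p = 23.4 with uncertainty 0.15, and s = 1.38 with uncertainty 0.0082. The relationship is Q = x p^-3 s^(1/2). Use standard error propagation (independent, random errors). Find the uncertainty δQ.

Products/powers → add relative errors in quadrature, weighted by exponent:
  (1·δx/x)² = (1×0.0918)² = 0.00842;  (-3·δp/p)² = (-3×0.00641)² = 0.000370;  (½·δs/s)² = (0.5×0.00594)² = 8.83e-06
δQ/Q = √(0.00880) = 0.0938
Q = 0.00879, so δQ = 0.0938 × 0.00879 = 0.000825.

0.000825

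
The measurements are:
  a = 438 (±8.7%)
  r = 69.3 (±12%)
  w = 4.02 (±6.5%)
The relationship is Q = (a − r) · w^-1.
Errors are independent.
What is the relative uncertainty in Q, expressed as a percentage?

12.4%

Let u = a − r = 369. δu = √(δa² + δr²) = √(1450 + 69.2) = 39.0, so δu/u = 0.106.
Q is then a monomial in u, w:
δQ/Q = √((δu/u)² + (-1·δw/w)²) = √(0.0112 + 0.00423) = 0.124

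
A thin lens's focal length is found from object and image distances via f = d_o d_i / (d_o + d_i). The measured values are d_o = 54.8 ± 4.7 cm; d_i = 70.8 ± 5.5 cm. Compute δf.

∂f/∂d_o = (d_i/(d_o+d_i))² = 0.318;  ∂f/∂d_i = (d_o/(d_o+d_i))² = 0.190
δf = √((∂f/∂d_o · δd_o)² + (∂f/∂d_i · δd_i)²) = √(2.23 + 1.10) = 1.82 cm

1.82 cm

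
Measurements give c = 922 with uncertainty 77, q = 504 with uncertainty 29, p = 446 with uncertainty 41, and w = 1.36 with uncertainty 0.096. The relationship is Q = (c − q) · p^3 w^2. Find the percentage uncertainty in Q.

36.7%

Let u = c − q = 418. δu = √(δc² + δq²) = √(5930 + 841) = 82.3, so δu/u = 0.197.
Q is then a monomial in u, p, w:
δQ/Q = √((δu/u)² + (3·δp/p)² + (2·δw/w)²) = √(0.0387 + 0.0761 + 0.0199) = 0.367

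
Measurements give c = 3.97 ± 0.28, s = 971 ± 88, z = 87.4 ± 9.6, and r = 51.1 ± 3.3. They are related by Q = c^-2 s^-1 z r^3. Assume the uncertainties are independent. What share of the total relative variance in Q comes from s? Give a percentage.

(δQ/Q)² = (-2·δc/c)² + (-1·δs/s)² + (1·δz/z)² + (3·δr/r)²
  c term: (-2×0.0705)² = 0.0199
  s term: (-1×0.0906)² = 0.00821
  z term: (1×0.110)² = 0.0121
  r term: (3×0.0646)² = 0.0375
Total = 0.0777. Share from s = 0.00821/0.0777 = 0.106.

10.6%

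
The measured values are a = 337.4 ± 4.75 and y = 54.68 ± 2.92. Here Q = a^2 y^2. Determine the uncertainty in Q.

3.76e+07

Products/powers → add relative errors in quadrature, weighted by exponent:
  (2·δa/a)² = (2×0.0141)² = 0.000793;  (2·δy/y)² = (2×0.0534)² = 0.0114
δQ/Q = √(0.0122) = 0.110
Q = 3.404e+08, so δQ = 0.110 × 3.404e+08 = 3.76e+07.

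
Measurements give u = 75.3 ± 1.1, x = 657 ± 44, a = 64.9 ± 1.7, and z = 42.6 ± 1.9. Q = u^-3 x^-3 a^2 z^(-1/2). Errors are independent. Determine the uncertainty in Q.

1.14e-12

Since Q is a product/quotient, work with relative uncertainties:
  (-3·δu/u)² = (-3×0.0146)² = 0.00192;  (-3·δx/x)² = (-3×0.0670)² = 0.0404;  (2·δa/a)² = (2×0.0262)² = 0.00274;  (−½·δz/z)² = (-0.5×0.0446)² = 0.000497
δQ/Q = √(0.0455) = 0.213
Q = 5.33e-12, so δQ = 0.213 × 5.33e-12 = 1.14e-12.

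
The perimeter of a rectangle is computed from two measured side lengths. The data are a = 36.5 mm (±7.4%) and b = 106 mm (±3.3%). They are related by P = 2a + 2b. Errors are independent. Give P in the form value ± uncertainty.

P is a linear combination, so absolute uncertainties add in quadrature:
  (2·δa)² = 29.2;  (2·δb)² = 48.9
δP = √(78.1) = 8.84 mm
P = 285 mm.

285 ± 8.84 mm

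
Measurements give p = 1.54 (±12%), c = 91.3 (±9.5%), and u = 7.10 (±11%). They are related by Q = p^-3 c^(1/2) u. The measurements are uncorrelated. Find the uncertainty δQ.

7.05

Since Q is a product/quotient, work with relative uncertainties:
  (-3·δp/p)² = (-3×0.120)² = 0.130;  (½·δc/c)² = (0.5×0.0950)² = 0.00226;  (1·δu/u)² = (1×0.110)² = 0.0121
δQ/Q = √(0.144) = 0.379
Q = 18.6, so δQ = 0.379 × 18.6 = 7.05.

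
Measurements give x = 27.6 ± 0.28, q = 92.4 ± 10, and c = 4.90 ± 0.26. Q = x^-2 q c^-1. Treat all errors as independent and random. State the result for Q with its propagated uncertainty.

Products/powers → add relative errors in quadrature, weighted by exponent:
  (-2·δx/x)² = (-2×0.0101)² = 0.000412;  (1·δq/q)² = (1×0.108)² = 0.0117;  (-1·δc/c)² = (-1×0.0531)² = 0.00282
δQ/Q = √(0.0149) = 0.122
Q = 0.0248, so δQ = 0.122 × 0.0248 = 0.00303.

0.0248 ± 0.00303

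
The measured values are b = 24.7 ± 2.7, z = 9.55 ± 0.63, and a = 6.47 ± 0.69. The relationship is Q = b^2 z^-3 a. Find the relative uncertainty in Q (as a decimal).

0.314

For a monomial Q ∝ b^2, z^-3, a, fractional errors add in quadrature:
  (2·δb/b)² = (2×0.109)² = 0.0478;  (-3·δz/z)² = (-3×0.0660)² = 0.0392;  (1·δa/a)² = (1×0.107)² = 0.0114
δQ/Q = √(0.0983) = 0.314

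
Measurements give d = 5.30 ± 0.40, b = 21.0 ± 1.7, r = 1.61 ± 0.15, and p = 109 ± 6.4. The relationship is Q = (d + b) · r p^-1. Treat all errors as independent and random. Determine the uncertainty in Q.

0.0500

Let u = d + b = 26.3. δu = √(δd² + δb²) = √(0.160 + 2.89) = 1.75, so δu/u = 0.0664.
Q is then a monomial in u, r, p:
δQ/Q = √((δu/u)² + (1·δr/r)² + (-1·δp/p)²) = √(0.00441 + 0.00868 + 0.00345) = 0.129
Q = 0.388, so δQ = 0.129 × 0.388 = 0.0500.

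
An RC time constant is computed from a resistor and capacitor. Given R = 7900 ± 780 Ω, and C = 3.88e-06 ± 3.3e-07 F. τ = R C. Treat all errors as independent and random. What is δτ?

0.00399 s

Products/powers → add relative errors in quadrature, weighted by exponent:
  (1·δR/R)² = (1×0.0987)² = 0.00975;  (1·δC/C)² = (1×0.0851)² = 0.00723
δτ/τ = √(0.0170) = 0.130
τ = 0.0307 s, so δτ = 0.130 × 0.0307 = 0.00399 s.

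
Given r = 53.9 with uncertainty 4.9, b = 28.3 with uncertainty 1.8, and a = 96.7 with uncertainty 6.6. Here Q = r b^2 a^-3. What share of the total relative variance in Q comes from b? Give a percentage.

(δQ/Q)² = (1·δr/r)² + (2·δb/b)² + (-3·δa/a)²
  r term: (1×0.0909)² = 0.00826
  b term: (2×0.0636)² = 0.0162
  a term: (-3×0.0683)² = 0.0419
Total = 0.0664. Share from b = 0.0162/0.0664 = 0.244.

24.4%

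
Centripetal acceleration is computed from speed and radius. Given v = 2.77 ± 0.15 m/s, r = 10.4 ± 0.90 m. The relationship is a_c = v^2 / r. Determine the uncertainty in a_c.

0.102 m/s^2

Products/powers → add relative errors in quadrature, weighted by exponent:
  (2·δv/v)² = (2×0.0542)² = 0.0117;  (-1·δr/r)² = (-1×0.0865)² = 0.00749
δa_c/a_c = √(0.0192) = 0.139
a_c = 0.738 m/s^2, so δa_c = 0.139 × 0.738 = 0.102 m/s^2.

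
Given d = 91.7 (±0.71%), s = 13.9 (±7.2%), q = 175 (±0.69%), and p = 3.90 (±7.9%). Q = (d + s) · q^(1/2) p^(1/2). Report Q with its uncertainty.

Let u = d + s = 106. δu = √(δd² + δs²) = √(0.424 + 1.00) = 1.19, so δu/u = 0.0113.
Q is then a monomial in u, q, p:
δQ/Q = √((δu/u)² + (½·δq/q)² + (½·δp/p)²) = √(0.000128 + 1.19e-05 + 0.00156) = 0.0412
Q = 2760, so δQ = 0.0412 × 2760 = 114.

2760 ± 114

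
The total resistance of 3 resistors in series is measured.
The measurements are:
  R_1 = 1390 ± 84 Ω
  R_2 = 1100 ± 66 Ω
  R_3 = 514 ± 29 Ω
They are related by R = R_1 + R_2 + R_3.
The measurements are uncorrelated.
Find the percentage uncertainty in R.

3.68%

R is a linear combination, so absolute uncertainties add in quadrature:
  (δR_1)² = 7060;  (δR_2)² = 4360;  (δR_3)² = 841
δR = √(12300) = 111 Ω
R = 3000 Ω, so δR/R = 111/3000 = 0.0368.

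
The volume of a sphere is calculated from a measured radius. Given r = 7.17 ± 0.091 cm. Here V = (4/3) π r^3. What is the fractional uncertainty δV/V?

V ∝ r^3, so δV/V = |3| · δr/r = 3 × 0.0127 = 0.0381.

0.0381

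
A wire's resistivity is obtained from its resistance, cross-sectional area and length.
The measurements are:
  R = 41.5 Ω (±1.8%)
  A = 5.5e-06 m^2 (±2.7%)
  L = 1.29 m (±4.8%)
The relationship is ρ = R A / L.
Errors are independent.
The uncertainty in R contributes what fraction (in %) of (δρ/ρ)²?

9.65%

(δρ/ρ)² = (1·δR/R)² + (1·δA/A)² + (-1·δL/L)²
  R term: (1×0.0180)² = 0.000324
  A term: (1×0.0270)² = 0.000729
  L term: (-1×0.0480)² = 0.00230
Total = 0.00336. Share from R = 0.000324/0.00336 = 0.0965.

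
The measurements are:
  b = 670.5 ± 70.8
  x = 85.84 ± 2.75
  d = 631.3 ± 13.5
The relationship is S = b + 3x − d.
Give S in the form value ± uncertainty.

Absolute uncertainties add in quadrature for a linear combination:
  (δb)² = 5010;  (3·δx)² = 68.1;  (δd)² = 182
δS = √(5260) = 72.5
S = 296.7.

296.7 ± 72.5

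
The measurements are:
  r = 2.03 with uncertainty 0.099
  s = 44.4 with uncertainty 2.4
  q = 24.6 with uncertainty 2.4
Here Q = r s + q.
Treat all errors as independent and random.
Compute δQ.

Let p = r·s = 90.1. δp/p = √((1·δr/r)² + (1·δs/s)²) = √(0.00238 + 0.00292) = 0.0728, so δp = 6.56.
Q = p + q: δQ = √(δp² + δq²) = √(43.1 + 5.76) = 6.99

6.99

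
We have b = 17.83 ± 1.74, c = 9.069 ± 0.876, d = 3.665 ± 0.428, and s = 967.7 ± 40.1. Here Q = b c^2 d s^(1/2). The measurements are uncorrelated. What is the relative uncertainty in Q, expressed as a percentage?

For a monomial Q ∝ b, c^2, d, s^(1/2), fractional errors add in quadrature:
  (1·δb/b)² = (1×0.0976)² = 0.00952;  (2·δc/c)² = (2×0.0966)² = 0.0373;  (1·δd/d)² = (1×0.117)² = 0.0136;  (½·δs/s)² = (0.5×0.0414)² = 0.000429
δQ/Q = √(0.0609) = 0.247

24.7%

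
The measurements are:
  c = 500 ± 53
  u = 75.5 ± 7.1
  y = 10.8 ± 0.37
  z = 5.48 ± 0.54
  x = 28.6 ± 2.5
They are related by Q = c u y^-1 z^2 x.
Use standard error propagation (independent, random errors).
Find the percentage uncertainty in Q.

26.0%

Relative error in a monomial: (δQ/Q)² = Σ (nᵢ · δxᵢ/xᵢ)².
  (1·δc/c)² = (1×0.106)² = 0.0112;  (1·δu/u)² = (1×0.0940)² = 0.00884;  (-1·δy/y)² = (-1×0.0343)² = 0.00117;  (2·δz/z)² = (2×0.0985)² = 0.0388;  (1·δx/x)² = (1×0.0874)² = 0.00764
δQ/Q = √(0.0677) = 0.260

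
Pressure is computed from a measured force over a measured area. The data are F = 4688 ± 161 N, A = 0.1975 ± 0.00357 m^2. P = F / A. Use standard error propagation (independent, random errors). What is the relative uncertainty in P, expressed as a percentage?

For a monomial P ∝ F, A^-1, fractional errors add in quadrature:
  (1·δF/F)² = (1×0.0343)² = 0.00118;  (-1·δA/A)² = (-1×0.0181)² = 0.000327
δP/P = √(0.00151) = 0.0388

3.88%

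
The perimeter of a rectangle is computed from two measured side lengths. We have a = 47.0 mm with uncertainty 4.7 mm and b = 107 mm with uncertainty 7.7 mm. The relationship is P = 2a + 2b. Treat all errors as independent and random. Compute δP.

Sums and differences: (δP)² = Σ (cᵢ δxᵢ)².
  (2·δa)² = 88.4;  (2·δb)² = 237
δP = √(326) = 18.0 mm

18.0 mm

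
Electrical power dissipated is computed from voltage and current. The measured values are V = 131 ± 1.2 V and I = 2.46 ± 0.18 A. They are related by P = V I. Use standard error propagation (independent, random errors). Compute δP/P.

0.0737

For a monomial P ∝ V, I, fractional errors add in quadrature:
  (1·δV/V)² = (1×0.00916)² = 8.39e-05;  (1·δI/I)² = (1×0.0732)² = 0.00535
δP/P = √(0.00544) = 0.0737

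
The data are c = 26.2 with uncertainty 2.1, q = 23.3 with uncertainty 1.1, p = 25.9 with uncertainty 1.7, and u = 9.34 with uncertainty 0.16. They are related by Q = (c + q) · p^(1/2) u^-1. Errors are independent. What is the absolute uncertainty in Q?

1.63

Let w = c + q = 49.5. δw = √(δc² + δq²) = √(4.41 + 1.21) = 2.37, so δw/w = 0.0479.
Q is then a monomial in w, p, u:
δQ/Q = √((δw/w)² + (½·δp/p)² + (-1·δu/u)²) = √(0.00229 + 0.00108 + 0.000293) = 0.0605
Q = 27.0, so δQ = 0.0605 × 27.0 = 1.63.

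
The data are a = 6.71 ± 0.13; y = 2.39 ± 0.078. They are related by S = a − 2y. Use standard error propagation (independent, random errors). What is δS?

Absolute uncertainties add in quadrature for a linear combination:
  (δa)² = 0.0169;  (2·δy)² = 0.0243
δS = √(0.0412) = 0.203

0.203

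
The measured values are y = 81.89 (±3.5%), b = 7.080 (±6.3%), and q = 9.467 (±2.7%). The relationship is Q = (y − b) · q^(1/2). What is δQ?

Let u = y − b = 74.81. δu = √(δy² + δb²) = √(8.21 + 0.199) = 2.90, so δu/u = 0.0388.
Q is then a monomial in u, q:
δQ/Q = √((δu/u)² + (½·δq/q)²) = √(0.00150 + 0.000182) = 0.0411
Q = 230.2, so δQ = 0.0411 × 230.2 = 9.45.

9.45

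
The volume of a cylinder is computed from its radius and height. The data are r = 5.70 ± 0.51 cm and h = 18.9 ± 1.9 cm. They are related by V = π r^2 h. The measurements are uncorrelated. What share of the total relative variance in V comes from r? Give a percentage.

76.0%

(δV/V)² = (2·δr/r)² + (1·δh/h)²
  r term: (2×0.0895)² = 0.0320
  h term: (1×0.101)² = 0.0101
Total = 0.0421. Share from r = 0.0320/0.0421 = 0.760.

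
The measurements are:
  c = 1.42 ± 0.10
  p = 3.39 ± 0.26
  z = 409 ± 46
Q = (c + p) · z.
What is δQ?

Let u = c + p = 4.81. δu = √(δc² + δp²) = √(0.0100 + 0.0676) = 0.279, so δu/u = 0.0579.
Q is then a monomial in u, z:
δQ/Q = √((δu/u)² + (1·δz/z)²) = √(0.00335 + 0.0126) = 0.127
Q = 1970, so δQ = 0.127 × 1970 = 249.

249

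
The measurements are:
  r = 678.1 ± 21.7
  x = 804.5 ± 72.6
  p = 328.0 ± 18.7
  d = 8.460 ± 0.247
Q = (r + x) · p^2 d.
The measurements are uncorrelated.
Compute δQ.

1.73e+08

Let u = r + x = 1483. δu = √(δr² + δx²) = √(471 + 5270) = 75.8, so δu/u = 0.0511.
Q is then a monomial in u, p, d:
δQ/Q = √((δu/u)² + (2·δp/p)² + (1·δd/d)²) = √(0.00261 + 0.0130 + 0.000852) = 0.128
Q = 1.349e+09, so δQ = 0.128 × 1.349e+09 = 1.73e+08.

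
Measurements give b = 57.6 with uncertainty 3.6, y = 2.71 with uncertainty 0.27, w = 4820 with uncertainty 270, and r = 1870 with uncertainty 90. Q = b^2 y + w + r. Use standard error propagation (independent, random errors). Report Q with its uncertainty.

15700 ± 1470

Let p = b^2·y = 8990. δp/p = √((2·δb/b)² + (1·δy/y)²) = √(0.0156 + 0.00993) = 0.160, so δp = 1440.
Q = p + w + r: δQ = √(δp² + δw² + δr²) = √(2.07e+06 + 72900 + 8100) = 1470
Q = 15700.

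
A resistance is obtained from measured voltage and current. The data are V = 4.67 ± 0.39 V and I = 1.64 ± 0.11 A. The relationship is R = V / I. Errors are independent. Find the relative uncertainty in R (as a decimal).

0.107

Relative error in a monomial: (δR/R)² = Σ (nᵢ · δxᵢ/xᵢ)².
  (1·δV/V)² = (1×0.0835)² = 0.00697;  (-1·δI/I)² = (-1×0.0671)² = 0.00450
δR/R = √(0.0115) = 0.107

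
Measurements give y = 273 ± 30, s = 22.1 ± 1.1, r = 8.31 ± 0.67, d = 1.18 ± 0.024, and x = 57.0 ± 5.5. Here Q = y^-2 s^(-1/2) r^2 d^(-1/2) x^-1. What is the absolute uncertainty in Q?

9.24e-07

Q is a product of powers, so relative uncertainties combine in quadrature:
  (-2·δy/y)² = (-2×0.110)² = 0.0483;  (−½·δs/s)² = (-0.5×0.0498)² = 0.000619;  (2·δr/r)² = (2×0.0806)² = 0.0260;  (−½·δd/d)² = (-0.5×0.0203)² = 0.000103;  (-1·δx/x)² = (-1×0.0965)² = 0.00931
δQ/Q = √(0.0843) = 0.290
Q = 3.18e-06, so δQ = 0.290 × 3.18e-06 = 9.24e-07.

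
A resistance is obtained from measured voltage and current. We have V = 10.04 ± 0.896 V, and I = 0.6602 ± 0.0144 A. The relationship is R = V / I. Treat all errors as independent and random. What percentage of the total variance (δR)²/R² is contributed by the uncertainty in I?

5.64%

(δR/R)² = (1·δV/V)² + (-1·δI/I)²
  V term: (1×0.0892)² = 0.00796
  I term: (-1×0.0218)² = 0.000476
Total = 0.00844. Share from I = 0.000476/0.00844 = 0.0564.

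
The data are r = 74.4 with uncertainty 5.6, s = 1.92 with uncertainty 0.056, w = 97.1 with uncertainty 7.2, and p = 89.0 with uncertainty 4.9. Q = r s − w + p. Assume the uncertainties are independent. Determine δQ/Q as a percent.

10.7%

Let h = r·s = 143. δh/h = √((1·δr/r)² + (1·δs/s)²) = √(0.00567 + 0.000851) = 0.0807, so δh = 11.5.
Q = h − w + p: δQ = √(δh² + δw² + δp²) = √(133 + 51.8 + 24.0) = 14.5
Q = 135, so δQ/Q = 14.5/135 = 0.107.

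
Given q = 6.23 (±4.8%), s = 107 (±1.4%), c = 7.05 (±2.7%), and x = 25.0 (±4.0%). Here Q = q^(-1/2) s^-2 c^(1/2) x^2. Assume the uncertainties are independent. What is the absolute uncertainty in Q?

Q is a product of powers, so relative uncertainties combine in quadrature:
  (−½·δq/q)² = (-0.5×0.0480)² = 0.000576;  (-2·δs/s)² = (-2×0.0140)² = 0.000784;  (½·δc/c)² = (0.5×0.0270)² = 0.000182;  (2·δx/x)² = (2×0.0400)² = 0.00640
δQ/Q = √(0.00794) = 0.0891
Q = 0.0581, so δQ = 0.0891 × 0.0581 = 0.00518.

0.00518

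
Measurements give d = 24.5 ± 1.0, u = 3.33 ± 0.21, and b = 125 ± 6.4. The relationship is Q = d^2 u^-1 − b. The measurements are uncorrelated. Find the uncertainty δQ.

Let p = d^2·u^-1 = 180. δp/p = √((2·δd/d)² + (-1·δu/u)²) = √(0.00666 + 0.00398) = 0.103, so δp = 18.6.
Q = p − b: δQ = √(δp² + δb²) = √(346 + 41.0) = 19.7

19.7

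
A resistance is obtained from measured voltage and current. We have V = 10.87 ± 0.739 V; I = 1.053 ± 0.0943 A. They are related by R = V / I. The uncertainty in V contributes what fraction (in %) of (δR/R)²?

(δR/R)² = (1·δV/V)² + (-1·δI/I)²
  V term: (1×0.0680)² = 0.00462
  I term: (-1×0.0896)² = 0.00802
Total = 0.0126. Share from V = 0.00462/0.0126 = 0.366.

36.6%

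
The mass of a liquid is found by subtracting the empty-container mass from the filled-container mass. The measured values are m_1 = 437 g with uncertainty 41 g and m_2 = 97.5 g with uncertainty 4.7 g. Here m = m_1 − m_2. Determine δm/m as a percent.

For a sum/difference, combine absolute errors in quadrature:
  (δm_1)² = 1680;  (δm_2)² = 22.1
δm = √(1700) = 41.3 g
m = 340 g, so δm/m = 41.3/340 = 0.122.

12.2%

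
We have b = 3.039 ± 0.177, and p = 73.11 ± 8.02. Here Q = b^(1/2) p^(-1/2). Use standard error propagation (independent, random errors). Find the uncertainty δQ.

0.0127

Relative error in a monomial: (δQ/Q)² = Σ (nᵢ · δxᵢ/xᵢ)².
  (½·δb/b)² = (0.5×0.0582)² = 0.000848;  (−½·δp/p)² = (-0.5×0.110)² = 0.00301
δQ/Q = √(0.00386) = 0.0621
Q = 0.2039, so δQ = 0.0621 × 0.2039 = 0.0127.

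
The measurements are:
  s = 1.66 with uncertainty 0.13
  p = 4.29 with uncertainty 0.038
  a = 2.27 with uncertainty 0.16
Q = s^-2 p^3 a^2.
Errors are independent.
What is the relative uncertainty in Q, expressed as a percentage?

Q is a product of powers, so relative uncertainties combine in quadrature:
  (-2·δs/s)² = (-2×0.0783)² = 0.0245;  (3·δp/p)² = (3×0.00886)² = 0.000706;  (2·δa/a)² = (2×0.0705)² = 0.0199
δQ/Q = √(0.0451) = 0.212

21.2%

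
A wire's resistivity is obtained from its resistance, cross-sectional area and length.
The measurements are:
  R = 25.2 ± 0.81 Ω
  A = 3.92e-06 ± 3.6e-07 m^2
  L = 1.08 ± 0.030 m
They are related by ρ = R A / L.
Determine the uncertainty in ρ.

9.26e-06 Ω·m

ρ is a product of powers, so relative uncertainties combine in quadrature:
  (1·δR/R)² = (1×0.0321)² = 0.00103;  (1·δA/A)² = (1×0.0918)² = 0.00843;  (-1·δL/L)² = (-1×0.0278)² = 0.000772
δρ/ρ = √(0.0102) = 0.101
ρ = 9.15e-05 Ω·m, so δρ = 0.101 × 9.15e-05 = 9.26e-06 Ω·m.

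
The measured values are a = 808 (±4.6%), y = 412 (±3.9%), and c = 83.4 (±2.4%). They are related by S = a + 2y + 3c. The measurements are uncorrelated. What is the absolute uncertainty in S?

For a sum/difference, combine absolute errors in quadrature:
  (δa)² = 1380;  (2·δy)² = 1030;  (3·δc)² = 36.1
δS = √(2450) = 49.5

49.5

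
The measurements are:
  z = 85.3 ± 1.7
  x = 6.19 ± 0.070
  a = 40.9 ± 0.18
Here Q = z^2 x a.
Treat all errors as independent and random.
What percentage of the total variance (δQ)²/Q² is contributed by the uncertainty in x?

(δQ/Q)² = (2·δz/z)² + (1·δx/x)² + (1·δa/a)²
  z term: (2×0.0199)² = 0.00159
  x term: (1×0.0113)² = 0.000128
  a term: (1×0.00440)² = 1.94e-05
Total = 0.00174. Share from x = 0.000128/0.00174 = 0.0737.

7.37%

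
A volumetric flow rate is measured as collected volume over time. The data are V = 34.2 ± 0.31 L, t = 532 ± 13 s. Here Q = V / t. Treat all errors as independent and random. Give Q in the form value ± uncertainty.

0.0643 ± 0.00168 L/s

Q is a product of powers, so relative uncertainties combine in quadrature:
  (1·δV/V)² = (1×0.00906)² = 8.22e-05;  (-1·δt/t)² = (-1×0.0244)² = 0.000597
δQ/Q = √(0.000679) = 0.0261
Q = 0.0643 L/s, so δQ = 0.0261 × 0.0643 = 0.00168 L/s.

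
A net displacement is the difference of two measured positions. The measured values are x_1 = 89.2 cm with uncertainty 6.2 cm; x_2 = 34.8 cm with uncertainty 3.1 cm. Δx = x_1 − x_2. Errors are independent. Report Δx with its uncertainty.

54.4 ± 6.93 cm

Absolute uncertainties add in quadrature for a linear combination:
  (δx_1)² = 38.4;  (δx_2)² = 9.61
δΔx = √(48.1) = 6.93 cm
Δx = 54.4 cm.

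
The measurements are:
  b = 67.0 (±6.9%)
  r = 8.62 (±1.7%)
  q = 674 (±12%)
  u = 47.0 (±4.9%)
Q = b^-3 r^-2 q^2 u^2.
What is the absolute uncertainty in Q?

15.0

Relative error in a monomial: (δQ/Q)² = Σ (nᵢ · δxᵢ/xᵢ)².
  (-3·δb/b)² = (-3×0.0690)² = 0.0428;  (-2·δr/r)² = (-2×0.0170)² = 0.00116;  (2·δq/q)² = (2×0.120)² = 0.0576;  (2·δu/u)² = (2×0.0490)² = 0.00960
δQ/Q = √(0.111) = 0.333
Q = 44.9, so δQ = 0.333 × 44.9 = 15.0.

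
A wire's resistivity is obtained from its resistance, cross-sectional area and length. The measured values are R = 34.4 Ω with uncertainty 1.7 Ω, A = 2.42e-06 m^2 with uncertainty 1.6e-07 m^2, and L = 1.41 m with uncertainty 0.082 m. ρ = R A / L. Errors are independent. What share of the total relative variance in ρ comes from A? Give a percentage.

42.9%

(δρ/ρ)² = (1·δR/R)² + (1·δA/A)² + (-1·δL/L)²
  R term: (1×0.0494)² = 0.00244
  A term: (1×0.0661)² = 0.00437
  L term: (-1×0.0582)² = 0.00338
Total = 0.0102. Share from A = 0.00437/0.0102 = 0.429.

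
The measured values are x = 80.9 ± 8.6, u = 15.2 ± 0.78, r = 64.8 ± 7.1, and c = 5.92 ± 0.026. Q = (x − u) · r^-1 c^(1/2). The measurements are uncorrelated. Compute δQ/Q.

0.171

Let w = x − u = 65.7. δw = √(δx² + δu²) = √(74.0 + 0.608) = 8.64, so δw/w = 0.131.
Q is then a monomial in w, r, c:
δQ/Q = √((δw/w)² + (-1·δr/r)² + (½·δc/c)²) = √(0.0173 + 0.0120 + 4.82e-06) = 0.171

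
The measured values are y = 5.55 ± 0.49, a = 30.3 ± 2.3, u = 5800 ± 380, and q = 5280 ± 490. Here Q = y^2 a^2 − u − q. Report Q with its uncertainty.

17200 ± 6610

Let p = y^2·a^2 = 28300. δp/p = √((2·δy/y)² + (2·δa/a)²) = √(0.0312 + 0.0230) = 0.233, so δp = 6590.
Q = p − u − q: δQ = √(δp² + δu² + δq²) = √(4.34e+07 + 1.44e+05 + 2.4e+05) = 6610
Q = 17200.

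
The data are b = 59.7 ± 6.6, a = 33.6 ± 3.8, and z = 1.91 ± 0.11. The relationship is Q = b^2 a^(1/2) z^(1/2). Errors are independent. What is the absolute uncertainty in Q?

Each factor contributes (exponent × relative error)² to (δQ/Q)²:
  (2·δb/b)² = (2×0.111)² = 0.0489;  (½·δa/a)² = (0.5×0.113)² = 0.00320;  (½·δz/z)² = (0.5×0.0576)² = 0.000829
δQ/Q = √(0.0529) = 0.230
Q = 28600, so δQ = 0.230 × 28600 = 6570.

6570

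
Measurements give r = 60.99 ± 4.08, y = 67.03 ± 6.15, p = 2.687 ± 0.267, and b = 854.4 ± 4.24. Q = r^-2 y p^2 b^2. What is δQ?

Each factor contributes (exponent × relative error)² to (δQ/Q)²:
  (-2·δr/r)² = (-2×0.0669)² = 0.0179;  (1·δy/y)² = (1×0.0917)² = 0.00842;  (2·δp/p)² = (2×0.0994)² = 0.0395;  (2·δb/b)² = (2×0.00496)² = 9.85e-05
δQ/Q = √(0.0659) = 0.257
Q = 94980, so δQ = 0.257 × 94980 = 24400.

24400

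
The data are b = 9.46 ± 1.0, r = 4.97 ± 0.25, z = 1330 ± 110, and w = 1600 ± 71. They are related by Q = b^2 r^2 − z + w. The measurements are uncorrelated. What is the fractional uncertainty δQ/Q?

0.215

Let p = b^2·r^2 = 2210. δp/p = √((2·δb/b)² + (2·δr/r)²) = √(0.0447 + 0.0101) = 0.234, so δp = 518.
Q = p − z + w: δQ = √(δp² + δz² + δw²) = √(2.68e+05 + 12100 + 5040) = 534
Q = 2480, so δQ/Q = 534/2480 = 0.215.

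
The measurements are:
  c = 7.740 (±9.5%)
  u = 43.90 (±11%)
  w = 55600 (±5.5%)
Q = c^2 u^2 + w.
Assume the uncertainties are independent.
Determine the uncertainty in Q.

33700

Let p = c^2·u^2 = 115500. δp/p = √((2·δc/c)² + (2·δu/u)²) = √(0.0361 + 0.0484) = 0.291, so δp = 33600.
Q = p + w: δQ = √(δp² + δw²) = √(1.13e+09 + 9.35e+06) = 33700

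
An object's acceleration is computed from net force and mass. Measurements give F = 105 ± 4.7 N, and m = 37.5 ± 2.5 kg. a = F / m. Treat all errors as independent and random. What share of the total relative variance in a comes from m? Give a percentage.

(δa/a)² = (1·δF/F)² + (-1·δm/m)²
  F term: (1×0.0448)² = 0.00200
  m term: (-1×0.0667)² = 0.00444
Total = 0.00645. Share from m = 0.00444/0.00645 = 0.689.

68.9%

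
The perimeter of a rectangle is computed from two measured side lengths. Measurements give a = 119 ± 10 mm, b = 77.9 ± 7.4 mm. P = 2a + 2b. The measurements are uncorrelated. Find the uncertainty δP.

Sums and differences: (δP)² = Σ (cᵢ δxᵢ)².
  (2·δa)² = 400;  (2·δb)² = 219
δP = √(619) = 24.9 mm

24.9 mm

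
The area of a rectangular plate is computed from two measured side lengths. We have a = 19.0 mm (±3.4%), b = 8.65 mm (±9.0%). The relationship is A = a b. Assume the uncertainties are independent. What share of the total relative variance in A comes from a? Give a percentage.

(δA/A)² = (1·δa/a)² + (1·δb/b)²
  a term: (1×0.0340)² = 0.00116
  b term: (1×0.0900)² = 0.00810
Total = 0.00926. Share from a = 0.00116/0.00926 = 0.125.

12.5%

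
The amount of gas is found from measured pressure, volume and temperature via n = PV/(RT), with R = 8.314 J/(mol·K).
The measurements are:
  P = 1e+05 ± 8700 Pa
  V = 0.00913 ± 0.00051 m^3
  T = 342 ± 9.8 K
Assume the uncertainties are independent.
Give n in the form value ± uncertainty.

0.321 ± 0.0344 mol

Since n is a product/quotient, work with relative uncertainties:
  (1·δP/P)² = (1×0.0870)² = 0.00757;  (1·δV/V)² = (1×0.0559)² = 0.00312;  (-1·δT/T)² = (-1×0.0287)² = 0.000821
δn/n = √(0.0115) = 0.107
n = 0.321 mol, so δn = 0.107 × 0.321 = 0.0344 mol.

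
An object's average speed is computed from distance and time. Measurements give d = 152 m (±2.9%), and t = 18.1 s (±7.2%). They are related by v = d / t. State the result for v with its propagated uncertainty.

8.40 ± 0.652 m/s

v is a product of powers, so relative uncertainties combine in quadrature:
  (1·δd/d)² = (1×0.0290)² = 0.000841;  (-1·δt/t)² = (-1×0.0720)² = 0.00518
δv/v = √(0.00603) = 0.0776
v = 8.40 m/s, so δv = 0.0776 × 8.40 = 0.652 m/s.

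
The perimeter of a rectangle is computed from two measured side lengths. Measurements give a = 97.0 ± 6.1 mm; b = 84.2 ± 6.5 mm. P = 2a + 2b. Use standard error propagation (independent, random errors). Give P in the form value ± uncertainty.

P is a linear combination, so absolute uncertainties add in quadrature:
  (2·δa)² = 149;  (2·δb)² = 169
δP = √(318) = 17.8 mm
P = 362 mm.

362 ± 17.8 mm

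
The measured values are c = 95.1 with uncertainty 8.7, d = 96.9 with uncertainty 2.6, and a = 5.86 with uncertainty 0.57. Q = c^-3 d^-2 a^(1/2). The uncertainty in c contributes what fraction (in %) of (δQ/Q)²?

93.5%

(δQ/Q)² = (-3·δc/c)² + (-2·δd/d)² + (½·δa/a)²
  c term: (-3×0.0915)² = 0.0753
  d term: (-2×0.0268)² = 0.00288
  a term: (0.5×0.0973)² = 0.00237
Total = 0.0806. Share from c = 0.0753/0.0806 = 0.935.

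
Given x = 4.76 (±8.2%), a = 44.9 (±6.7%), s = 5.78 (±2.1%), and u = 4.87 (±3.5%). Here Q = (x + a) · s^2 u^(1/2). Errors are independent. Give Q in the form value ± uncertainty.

Let w = x + a = 49.7. δw = √(δx² + δa²) = √(0.152 + 9.05) = 3.03, so δw/w = 0.0611.
Q is then a monomial in w, s, u:
δQ/Q = √((δw/w)² + (2·δs/s)² + (½·δu/u)²) = √(0.00373 + 0.00176 + 0.000306) = 0.0762
Q = 3660, so δQ = 0.0762 × 3660 = 279.

3660 ± 279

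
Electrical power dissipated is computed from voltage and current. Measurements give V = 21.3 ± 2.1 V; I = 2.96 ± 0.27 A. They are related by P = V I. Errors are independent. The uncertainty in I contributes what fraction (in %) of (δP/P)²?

(δP/P)² = (1·δV/V)² + (1·δI/I)²
  V term: (1×0.0986)² = 0.00972
  I term: (1×0.0912)² = 0.00832
Total = 0.0180. Share from I = 0.00832/0.0180 = 0.461.

46.1%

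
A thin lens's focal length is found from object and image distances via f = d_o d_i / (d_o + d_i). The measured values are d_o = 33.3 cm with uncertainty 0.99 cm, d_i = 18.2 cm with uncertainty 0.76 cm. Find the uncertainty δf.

∂f/∂d_o = (d_i/(d_o+d_i))² = 0.125;  ∂f/∂d_i = (d_o/(d_o+d_i))² = 0.418
δf = √((∂f/∂d_o · δd_o)² + (∂f/∂d_i · δd_i)²) = √(0.0153 + 0.101) = 0.341 cm

0.341 cm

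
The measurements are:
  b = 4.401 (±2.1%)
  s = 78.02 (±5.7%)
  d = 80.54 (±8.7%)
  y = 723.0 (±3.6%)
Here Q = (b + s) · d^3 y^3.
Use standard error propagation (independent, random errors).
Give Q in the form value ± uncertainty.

Let u = b + s = 82.42. δu = √(δb² + δs²) = √(0.00854 + 19.8) = 4.45, so δu/u = 0.0540.
Q is then a monomial in u, d, y:
δQ/Q = √((δu/u)² + (3·δd/d)² + (3·δy/y)²) = √(0.00291 + 0.0681 + 0.0117) = 0.288
Q = 1.627e+16, so δQ = 0.288 × 1.627e+16 = 4.68e+15.

(1.627 ± 0.468) × 10^16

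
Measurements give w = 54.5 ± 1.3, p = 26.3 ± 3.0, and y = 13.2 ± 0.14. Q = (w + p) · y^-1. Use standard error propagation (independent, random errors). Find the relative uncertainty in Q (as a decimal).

Let u = w + p = 80.8. δu = √(δw² + δp²) = √(1.69 + 9.00) = 3.27, so δu/u = 0.0405.
Q is then a monomial in u, y:
δQ/Q = √((δu/u)² + (-1·δy/y)²) = √(0.00164 + 0.000112) = 0.0418

0.0418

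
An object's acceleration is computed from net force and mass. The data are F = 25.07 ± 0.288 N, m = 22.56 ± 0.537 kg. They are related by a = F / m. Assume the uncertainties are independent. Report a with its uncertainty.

1.111 ± 0.0294 m/s^2

a is a product of powers, so relative uncertainties combine in quadrature:
  (1·δF/F)² = (1×0.0115)² = 0.000132;  (-1·δm/m)² = (-1×0.0238)² = 0.000567
δa/a = √(0.000699) = 0.0264
a = 1.111 m/s^2, so δa = 0.0264 × 1.111 = 0.0294 m/s^2.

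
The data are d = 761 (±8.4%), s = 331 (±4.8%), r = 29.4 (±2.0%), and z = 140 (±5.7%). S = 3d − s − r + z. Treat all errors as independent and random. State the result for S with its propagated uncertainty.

Sums and differences: (δS)² = Σ (cᵢ δxᵢ)².
  (3·δd)² = 36800;  (δs)² = 252;  (δr)² = 0.346;  (δz)² = 63.7
δS = √(37100) = 193
S = 2060.

2060 ± 193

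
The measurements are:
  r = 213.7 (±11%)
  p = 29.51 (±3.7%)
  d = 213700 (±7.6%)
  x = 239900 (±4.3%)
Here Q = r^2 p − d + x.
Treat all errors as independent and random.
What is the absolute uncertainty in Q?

3.01e+05

Let w = r^2·p = 1.348e+06. δw/w = √((2·δr/r)² + (1·δp/p)²) = √(0.0484 + 0.00137) = 0.223, so δw = 3.01e+05.
Q = w − d + x: δQ = √(δw² + δd² + δx²) = √(9.04e+10 + 2.64e+08 + 1.06e+08) = 3.01e+05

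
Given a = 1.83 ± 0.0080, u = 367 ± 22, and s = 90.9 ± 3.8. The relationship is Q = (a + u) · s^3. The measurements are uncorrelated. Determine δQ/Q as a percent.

Let w = a + u = 369. δw = √(δa² + δu²) = √(6.4e-05 + 484) = 22.0, so δw/w = 0.0596.
Q is then a monomial in w, s:
δQ/Q = √((δw/w)² + (3·δs/s)²) = √(0.00356 + 0.0157) = 0.139

13.9%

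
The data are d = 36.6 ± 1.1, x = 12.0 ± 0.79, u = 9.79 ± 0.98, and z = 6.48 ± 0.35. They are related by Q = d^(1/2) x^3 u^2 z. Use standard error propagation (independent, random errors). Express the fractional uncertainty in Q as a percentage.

For a monomial Q ∝ d^(1/2), x^3, u^2, z, fractional errors add in quadrature:
  (½·δd/d)² = (0.5×0.0301)² = 0.000226;  (3·δx/x)² = (3×0.0658)² = 0.0390;  (2·δu/u)² = (2×0.100)² = 0.0401;  (1·δz/z)² = (1×0.0540)² = 0.00292
δQ/Q = √(0.0822) = 0.287

28.7%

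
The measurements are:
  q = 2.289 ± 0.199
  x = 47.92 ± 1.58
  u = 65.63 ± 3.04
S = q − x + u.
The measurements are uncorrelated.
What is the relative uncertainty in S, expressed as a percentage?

17.2%

Absolute uncertainties add in quadrature for a linear combination:
  (δq)² = 0.0396;  (δx)² = 2.50;  (δu)² = 9.24
δS = √(11.8) = 3.43
S = 20.00, so δS/S = 3.43/20.00 = 0.172.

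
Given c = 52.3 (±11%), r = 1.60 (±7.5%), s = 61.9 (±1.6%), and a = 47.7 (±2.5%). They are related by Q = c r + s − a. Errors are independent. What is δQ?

Let p = c·r = 83.7. δp/p = √((1·δc/c)² + (1·δr/r)²) = √(0.0121 + 0.00562) = 0.133, so δp = 11.1.
Q = p + s − a: δQ = √(δp² + δs² + δa²) = √(124 + 0.981 + 1.42) = 11.2

11.2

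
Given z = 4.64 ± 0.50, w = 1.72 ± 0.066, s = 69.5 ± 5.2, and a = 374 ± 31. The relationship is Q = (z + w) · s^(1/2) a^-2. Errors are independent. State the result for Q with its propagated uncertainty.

Let u = z + w = 6.36. δu = √(δz² + δw²) = √(0.250 + 0.00436) = 0.504, so δu/u = 0.0793.
Q is then a monomial in u, s, a:
δQ/Q = √((δu/u)² + (½·δs/s)² + (-2·δa/a)²) = √(0.00629 + 0.00140 + 0.0275) = 0.188
Q = 0.000379, so δQ = 0.188 × 0.000379 = 7.11e-05.

(3.79 ± 0.711) × 10^-4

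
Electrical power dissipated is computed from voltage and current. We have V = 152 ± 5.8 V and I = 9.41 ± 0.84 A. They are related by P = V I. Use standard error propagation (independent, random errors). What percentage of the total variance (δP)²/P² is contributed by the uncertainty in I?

84.6%

(δP/P)² = (1·δV/V)² + (1·δI/I)²
  V term: (1×0.0382)² = 0.00146
  I term: (1×0.0893)² = 0.00797
Total = 0.00942. Share from I = 0.00797/0.00942 = 0.846.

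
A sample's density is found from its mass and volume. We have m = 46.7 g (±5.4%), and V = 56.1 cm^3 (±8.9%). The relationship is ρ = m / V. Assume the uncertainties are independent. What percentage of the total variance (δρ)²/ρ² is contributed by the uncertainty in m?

(δρ/ρ)² = (1·δm/m)² + (-1·δV/V)²
  m term: (1×0.0540)² = 0.00292
  V term: (-1×0.0890)² = 0.00792
Total = 0.0108. Share from m = 0.00292/0.0108 = 0.269.

26.9%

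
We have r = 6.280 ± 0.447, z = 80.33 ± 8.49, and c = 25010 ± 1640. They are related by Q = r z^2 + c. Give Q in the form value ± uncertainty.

65530 ± 9190

Let p = r·z^2 = 40520. δp/p = √((1·δr/r)² + (2·δz/z)²) = √(0.00507 + 0.0447) = 0.223, so δp = 9040.
Q = p + c: δQ = √(δp² + δc²) = √(8.17e+07 + 2.69e+06) = 9190
Q = 65530.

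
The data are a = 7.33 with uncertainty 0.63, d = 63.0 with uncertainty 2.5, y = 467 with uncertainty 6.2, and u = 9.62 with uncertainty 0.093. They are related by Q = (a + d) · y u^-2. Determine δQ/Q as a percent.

Let w = a + d = 70.3. δw = √(δa² + δd²) = √(0.397 + 6.25) = 2.58, so δw/w = 0.0367.
Q is then a monomial in w, y, u:
δQ/Q = √((δw/w)² + (1·δy/y)² + (-2·δu/u)²) = √(0.00134 + 0.000176 + 0.000374) = 0.0435

4.35%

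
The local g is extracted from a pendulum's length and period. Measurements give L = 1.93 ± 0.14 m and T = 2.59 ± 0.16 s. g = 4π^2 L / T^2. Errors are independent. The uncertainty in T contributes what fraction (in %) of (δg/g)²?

(δg/g)² = (1·δL/L)² + (-2·δT/T)²
  L term: (1×0.0725)² = 0.00526
  T term: (-2×0.0618)² = 0.0153
Total = 0.0205. Share from T = 0.0153/0.0205 = 0.744.

74.4%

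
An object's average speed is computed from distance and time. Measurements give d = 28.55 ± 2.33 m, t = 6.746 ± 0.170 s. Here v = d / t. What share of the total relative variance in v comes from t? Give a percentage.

(δv/v)² = (1·δd/d)² + (-1·δt/t)²
  d term: (1×0.0816)² = 0.00666
  t term: (-1×0.0252)² = 0.000635
Total = 0.00730. Share from t = 0.000635/0.00730 = 0.0870.

8.70%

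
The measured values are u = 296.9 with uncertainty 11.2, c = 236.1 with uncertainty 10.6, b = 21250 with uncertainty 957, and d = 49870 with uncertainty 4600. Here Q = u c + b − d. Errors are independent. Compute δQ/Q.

0.151

Let p = u·c = 70100. δp/p = √((1·δu/u)² + (1·δc/c)²) = √(0.00142 + 0.00202) = 0.0586, so δp = 4110.
Q = p + b − d: δQ = √(δp² + δb² + δd²) = √(1.69e+07 + 9.16e+05 + 2.12e+07) = 6240
Q = 41480, so δQ/Q = 6240/41480 = 0.151.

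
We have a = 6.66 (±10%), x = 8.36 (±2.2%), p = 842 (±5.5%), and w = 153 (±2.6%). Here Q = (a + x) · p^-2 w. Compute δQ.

Let u = a + x = 15.0. δu = √(δa² + δx²) = √(0.444 + 0.0338) = 0.691, so δu/u = 0.0460.
Q is then a monomial in u, p, w:
δQ/Q = √((δu/u)² + (-2·δp/p)² + (1·δw/w)²) = √(0.00212 + 0.0121 + 0.000676) = 0.122
Q = 0.00324, so δQ = 0.122 × 0.00324 = 0.000396.

0.000396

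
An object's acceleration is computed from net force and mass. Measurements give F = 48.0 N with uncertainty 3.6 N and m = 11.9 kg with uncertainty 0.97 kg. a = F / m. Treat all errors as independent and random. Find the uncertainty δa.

Since a is a product/quotient, work with relative uncertainties:
  (1·δF/F)² = (1×0.0750)² = 0.00562;  (-1·δm/m)² = (-1×0.0815)² = 0.00664
δa/a = √(0.0123) = 0.111
a = 4.03 m/s^2, so δa = 0.111 × 4.03 = 0.447 m/s^2.

0.447 m/s^2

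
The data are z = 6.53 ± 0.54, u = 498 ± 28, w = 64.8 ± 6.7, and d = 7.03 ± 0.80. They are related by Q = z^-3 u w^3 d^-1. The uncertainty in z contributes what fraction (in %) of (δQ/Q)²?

35.4%

(δQ/Q)² = (-3·δz/z)² + (1·δu/u)² + (3·δw/w)² + (-1·δd/d)²
  z term: (-3×0.0827)² = 0.0615
  u term: (1×0.0562)² = 0.00316
  w term: (3×0.103)² = 0.0962
  d term: (-1×0.114)² = 0.0129
Total = 0.174. Share from z = 0.0615/0.174 = 0.354.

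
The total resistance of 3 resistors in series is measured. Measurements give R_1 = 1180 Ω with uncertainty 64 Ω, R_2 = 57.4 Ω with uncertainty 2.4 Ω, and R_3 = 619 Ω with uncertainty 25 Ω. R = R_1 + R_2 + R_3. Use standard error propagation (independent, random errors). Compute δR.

R is a linear combination, so absolute uncertainties add in quadrature:
  (δR_1)² = 4100;  (δR_2)² = 5.76;  (δR_3)² = 625
δR = √(4730) = 68.8 Ω

68.8 Ω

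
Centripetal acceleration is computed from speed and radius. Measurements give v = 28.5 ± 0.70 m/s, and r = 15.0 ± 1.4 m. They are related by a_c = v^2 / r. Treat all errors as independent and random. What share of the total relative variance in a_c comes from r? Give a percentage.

78.3%

(δa_c/a_c)² = (2·δv/v)² + (-1·δr/r)²
  v term: (2×0.0246)² = 0.00241
  r term: (-1×0.0933)² = 0.00871
Total = 0.0111. Share from r = 0.00871/0.0111 = 0.783.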